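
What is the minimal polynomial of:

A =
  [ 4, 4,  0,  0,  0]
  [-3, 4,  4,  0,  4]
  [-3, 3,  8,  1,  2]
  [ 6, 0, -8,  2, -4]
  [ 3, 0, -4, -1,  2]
x^3 - 12*x^2 + 48*x - 64

The characteristic polynomial is χ_A(x) = (x - 4)^5, so the eigenvalues are known. The minimal polynomial is
  m_A(x) = Π_λ (x − λ)^{k_λ}
where k_λ is the size of the *largest* Jordan block for λ (equivalently, the smallest k with (A − λI)^k v = 0 for every generalised eigenvector v of λ).

  λ = 4: largest Jordan block has size 3, contributing (x − 4)^3

So m_A(x) = (x - 4)^3 = x^3 - 12*x^2 + 48*x - 64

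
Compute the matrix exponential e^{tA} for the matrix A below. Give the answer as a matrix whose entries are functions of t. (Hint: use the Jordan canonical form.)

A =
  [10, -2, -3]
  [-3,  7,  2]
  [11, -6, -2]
e^{tA} =
  [-t^2*exp(5*t) + 5*t*exp(5*t) + exp(5*t), 2*t^2*exp(5*t) - 2*t*exp(5*t), t^2*exp(5*t) - 3*t*exp(5*t)]
  [t^2*exp(5*t)/2 - 3*t*exp(5*t), -t^2*exp(5*t) + 2*t*exp(5*t) + exp(5*t), -t^2*exp(5*t)/2 + 2*t*exp(5*t)]
  [-2*t^2*exp(5*t) + 11*t*exp(5*t), 4*t^2*exp(5*t) - 6*t*exp(5*t), 2*t^2*exp(5*t) - 7*t*exp(5*t) + exp(5*t)]

Strategy: write A = P · J · P⁻¹ where J is a Jordan canonical form, so e^{tA} = P · e^{tJ} · P⁻¹, and e^{tJ} can be computed block-by-block.

A has Jordan form
J =
  [5, 1, 0]
  [0, 5, 1]
  [0, 0, 5]
(up to reordering of blocks).

Per-block formulas:
  For a 3×3 Jordan block J_3(5): exp(t · J_3(5)) = e^(5t)·(I + t·N + (t^2/2)·N^2), where N is the 3×3 nilpotent shift.

After assembling e^{tJ} and conjugating by P, we get:

e^{tA} =
  [-t^2*exp(5*t) + 5*t*exp(5*t) + exp(5*t), 2*t^2*exp(5*t) - 2*t*exp(5*t), t^2*exp(5*t) - 3*t*exp(5*t)]
  [t^2*exp(5*t)/2 - 3*t*exp(5*t), -t^2*exp(5*t) + 2*t*exp(5*t) + exp(5*t), -t^2*exp(5*t)/2 + 2*t*exp(5*t)]
  [-2*t^2*exp(5*t) + 11*t*exp(5*t), 4*t^2*exp(5*t) - 6*t*exp(5*t), 2*t^2*exp(5*t) - 7*t*exp(5*t) + exp(5*t)]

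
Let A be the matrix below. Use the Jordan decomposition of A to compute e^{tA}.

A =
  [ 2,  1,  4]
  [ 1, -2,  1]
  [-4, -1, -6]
e^{tA} =
  [t^2*exp(-2*t)/2 + 4*t*exp(-2*t) + exp(-2*t), t*exp(-2*t), t^2*exp(-2*t)/2 + 4*t*exp(-2*t)]
  [t*exp(-2*t), exp(-2*t), t*exp(-2*t)]
  [-t^2*exp(-2*t)/2 - 4*t*exp(-2*t), -t*exp(-2*t), -t^2*exp(-2*t)/2 - 4*t*exp(-2*t) + exp(-2*t)]

Strategy: write A = P · J · P⁻¹ where J is a Jordan canonical form, so e^{tA} = P · e^{tJ} · P⁻¹, and e^{tJ} can be computed block-by-block.

A has Jordan form
J =
  [-2,  1,  0]
  [ 0, -2,  1]
  [ 0,  0, -2]
(up to reordering of blocks).

Per-block formulas:
  For a 3×3 Jordan block J_3(-2): exp(t · J_3(-2)) = e^(-2t)·(I + t·N + (t^2/2)·N^2), where N is the 3×3 nilpotent shift.

After assembling e^{tJ} and conjugating by P, we get:

e^{tA} =
  [t^2*exp(-2*t)/2 + 4*t*exp(-2*t) + exp(-2*t), t*exp(-2*t), t^2*exp(-2*t)/2 + 4*t*exp(-2*t)]
  [t*exp(-2*t), exp(-2*t), t*exp(-2*t)]
  [-t^2*exp(-2*t)/2 - 4*t*exp(-2*t), -t*exp(-2*t), -t^2*exp(-2*t)/2 - 4*t*exp(-2*t) + exp(-2*t)]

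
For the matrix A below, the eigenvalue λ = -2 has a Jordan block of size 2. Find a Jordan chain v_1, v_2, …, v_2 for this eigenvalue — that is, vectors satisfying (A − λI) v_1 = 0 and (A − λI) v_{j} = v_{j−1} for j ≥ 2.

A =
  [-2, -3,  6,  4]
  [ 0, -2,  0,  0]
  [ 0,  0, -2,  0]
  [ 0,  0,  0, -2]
A Jordan chain for λ = -2 of length 2:
v_1 = (-3, 0, 0, 0)ᵀ
v_2 = (0, 1, 0, 0)ᵀ

Let N = A − (-2)·I. We want v_2 with N^2 v_2 = 0 but N^1 v_2 ≠ 0; then v_{j-1} := N · v_j for j = 2, …, 2.

Pick v_2 = (0, 1, 0, 0)ᵀ.
Then v_1 = N · v_2 = (-3, 0, 0, 0)ᵀ.

Sanity check: (A − (-2)·I) v_1 = (0, 0, 0, 0)ᵀ = 0. ✓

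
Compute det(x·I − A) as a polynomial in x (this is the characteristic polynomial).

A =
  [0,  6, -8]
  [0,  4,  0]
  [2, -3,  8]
x^3 - 12*x^2 + 48*x - 64

Expanding det(x·I − A) (e.g. by cofactor expansion or by noting that A is similar to its Jordan form J, which has the same characteristic polynomial as A) gives
  χ_A(x) = x^3 - 12*x^2 + 48*x - 64
which factors as (x - 4)^3. The eigenvalues (with algebraic multiplicities) are λ = 4 with multiplicity 3.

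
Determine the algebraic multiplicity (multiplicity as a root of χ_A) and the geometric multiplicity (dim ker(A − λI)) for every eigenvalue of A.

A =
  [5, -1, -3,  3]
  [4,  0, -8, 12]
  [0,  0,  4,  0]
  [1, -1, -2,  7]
λ = 4: alg = 4, geom = 2

Step 1 — factor the characteristic polynomial to read off the algebraic multiplicities:
  χ_A(x) = (x - 4)^4

Step 2 — compute geometric multiplicities via the rank-nullity identity g(λ) = n − rank(A − λI):
  rank(A − (4)·I) = 2, so dim ker(A − (4)·I) = n − 2 = 2

Summary:
  λ = 4: algebraic multiplicity = 4, geometric multiplicity = 2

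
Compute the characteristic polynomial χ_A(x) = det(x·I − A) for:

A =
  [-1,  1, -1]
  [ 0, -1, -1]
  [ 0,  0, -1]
x^3 + 3*x^2 + 3*x + 1

Expanding det(x·I − A) (e.g. by cofactor expansion or by noting that A is similar to its Jordan form J, which has the same characteristic polynomial as A) gives
  χ_A(x) = x^3 + 3*x^2 + 3*x + 1
which factors as (x + 1)^3. The eigenvalues (with algebraic multiplicities) are λ = -1 with multiplicity 3.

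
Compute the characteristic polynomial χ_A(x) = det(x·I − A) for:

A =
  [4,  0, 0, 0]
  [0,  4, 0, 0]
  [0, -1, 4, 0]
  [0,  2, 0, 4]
x^4 - 16*x^3 + 96*x^2 - 256*x + 256

Expanding det(x·I − A) (e.g. by cofactor expansion or by noting that A is similar to its Jordan form J, which has the same characteristic polynomial as A) gives
  χ_A(x) = x^4 - 16*x^3 + 96*x^2 - 256*x + 256
which factors as (x - 4)^4. The eigenvalues (with algebraic multiplicities) are λ = 4 with multiplicity 4.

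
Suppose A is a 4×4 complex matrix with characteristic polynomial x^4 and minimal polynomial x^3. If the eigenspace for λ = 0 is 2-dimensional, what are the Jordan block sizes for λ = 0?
Block sizes for λ = 0: [3, 1]

Step 1 — from the characteristic polynomial, algebraic multiplicity of λ = 0 is 4. From dim ker(A − (0)·I) = 2, there are exactly 2 Jordan blocks for λ = 0.
Step 2 — from the minimal polynomial, the factor (x − 0)^3 tells us the largest block for λ = 0 has size 3.
Step 3 — with total size 4, 2 blocks, and largest block 3, the block sizes (in nonincreasing order) are [3, 1].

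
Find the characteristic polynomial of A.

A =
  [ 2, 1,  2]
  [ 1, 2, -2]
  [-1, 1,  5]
x^3 - 9*x^2 + 27*x - 27

Expanding det(x·I − A) (e.g. by cofactor expansion or by noting that A is similar to its Jordan form J, which has the same characteristic polynomial as A) gives
  χ_A(x) = x^3 - 9*x^2 + 27*x - 27
which factors as (x - 3)^3. The eigenvalues (with algebraic multiplicities) are λ = 3 with multiplicity 3.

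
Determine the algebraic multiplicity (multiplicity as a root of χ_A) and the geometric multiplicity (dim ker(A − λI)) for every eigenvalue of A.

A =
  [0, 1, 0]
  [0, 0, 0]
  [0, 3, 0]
λ = 0: alg = 3, geom = 2

Step 1 — factor the characteristic polynomial to read off the algebraic multiplicities:
  χ_A(x) = x^3

Step 2 — compute geometric multiplicities via the rank-nullity identity g(λ) = n − rank(A − λI):
  rank(A − (0)·I) = 1, so dim ker(A − (0)·I) = n − 1 = 2

Summary:
  λ = 0: algebraic multiplicity = 3, geometric multiplicity = 2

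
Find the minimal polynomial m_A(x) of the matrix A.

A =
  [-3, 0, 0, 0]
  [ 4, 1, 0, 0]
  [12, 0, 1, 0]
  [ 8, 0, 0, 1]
x^2 + 2*x - 3

The characteristic polynomial is χ_A(x) = (x - 1)^3*(x + 3), so the eigenvalues are known. The minimal polynomial is
  m_A(x) = Π_λ (x − λ)^{k_λ}
where k_λ is the size of the *largest* Jordan block for λ (equivalently, the smallest k with (A − λI)^k v = 0 for every generalised eigenvector v of λ).

  λ = -3: largest Jordan block has size 1, contributing (x + 3)
  λ = 1: largest Jordan block has size 1, contributing (x − 1)

So m_A(x) = (x - 1)*(x + 3) = x^2 + 2*x - 3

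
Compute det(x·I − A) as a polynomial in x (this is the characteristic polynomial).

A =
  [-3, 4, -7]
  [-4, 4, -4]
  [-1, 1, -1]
x^3

Expanding det(x·I − A) (e.g. by cofactor expansion or by noting that A is similar to its Jordan form J, which has the same characteristic polynomial as A) gives
  χ_A(x) = x^3
which factors as x^3. The eigenvalues (with algebraic multiplicities) are λ = 0 with multiplicity 3.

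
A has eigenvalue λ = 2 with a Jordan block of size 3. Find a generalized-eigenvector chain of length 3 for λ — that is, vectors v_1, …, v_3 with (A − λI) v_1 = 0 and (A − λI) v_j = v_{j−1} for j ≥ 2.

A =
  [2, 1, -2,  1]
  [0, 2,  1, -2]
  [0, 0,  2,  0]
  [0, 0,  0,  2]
A Jordan chain for λ = 2 of length 3:
v_1 = (1, 0, 0, 0)ᵀ
v_2 = (-2, 1, 0, 0)ᵀ
v_3 = (0, 0, 1, 0)ᵀ

Let N = A − (2)·I. We want v_3 with N^3 v_3 = 0 but N^2 v_3 ≠ 0; then v_{j-1} := N · v_j for j = 3, …, 2.

Pick v_3 = (0, 0, 1, 0)ᵀ.
Then v_2 = N · v_3 = (-2, 1, 0, 0)ᵀ.
Then v_1 = N · v_2 = (1, 0, 0, 0)ᵀ.

Sanity check: (A − (2)·I) v_1 = (0, 0, 0, 0)ᵀ = 0. ✓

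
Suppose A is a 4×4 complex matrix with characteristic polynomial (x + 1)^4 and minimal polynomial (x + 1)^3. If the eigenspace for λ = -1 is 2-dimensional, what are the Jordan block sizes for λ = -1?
Block sizes for λ = -1: [3, 1]

Step 1 — from the characteristic polynomial, algebraic multiplicity of λ = -1 is 4. From dim ker(A − (-1)·I) = 2, there are exactly 2 Jordan blocks for λ = -1.
Step 2 — from the minimal polynomial, the factor (x + 1)^3 tells us the largest block for λ = -1 has size 3.
Step 3 — with total size 4, 2 blocks, and largest block 3, the block sizes (in nonincreasing order) are [3, 1].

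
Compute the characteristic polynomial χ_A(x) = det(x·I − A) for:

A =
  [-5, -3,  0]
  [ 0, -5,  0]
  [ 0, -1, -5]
x^3 + 15*x^2 + 75*x + 125

Expanding det(x·I − A) (e.g. by cofactor expansion or by noting that A is similar to its Jordan form J, which has the same characteristic polynomial as A) gives
  χ_A(x) = x^3 + 15*x^2 + 75*x + 125
which factors as (x + 5)^3. The eigenvalues (with algebraic multiplicities) are λ = -5 with multiplicity 3.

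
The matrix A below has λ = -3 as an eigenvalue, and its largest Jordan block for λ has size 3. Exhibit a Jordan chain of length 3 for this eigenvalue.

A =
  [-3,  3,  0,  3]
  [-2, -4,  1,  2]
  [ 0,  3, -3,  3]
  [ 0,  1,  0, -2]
A Jordan chain for λ = -3 of length 3:
v_1 = (-6, 2, -6, -2)ᵀ
v_2 = (0, -2, 0, 0)ᵀ
v_3 = (1, 0, 0, 0)ᵀ

Let N = A − (-3)·I. We want v_3 with N^3 v_3 = 0 but N^2 v_3 ≠ 0; then v_{j-1} := N · v_j for j = 3, …, 2.

Pick v_3 = (1, 0, 0, 0)ᵀ.
Then v_2 = N · v_3 = (0, -2, 0, 0)ᵀ.
Then v_1 = N · v_2 = (-6, 2, -6, -2)ᵀ.

Sanity check: (A − (-3)·I) v_1 = (0, 0, 0, 0)ᵀ = 0. ✓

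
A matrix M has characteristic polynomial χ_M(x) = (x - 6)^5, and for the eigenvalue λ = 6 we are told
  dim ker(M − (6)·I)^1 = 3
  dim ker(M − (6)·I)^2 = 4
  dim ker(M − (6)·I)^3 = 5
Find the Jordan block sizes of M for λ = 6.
Block sizes for λ = 6: [3, 1, 1]

From the dimensions of kernels of powers, the number of Jordan blocks of size at least j is d_j − d_{j−1} where d_j = dim ker(N^j) (with d_0 = 0). Computing the differences gives [3, 1, 1].
The number of blocks of size exactly k is (#blocks of size ≥ k) − (#blocks of size ≥ k + 1), so the partition is: 2 block(s) of size 1, 1 block(s) of size 3.
In nonincreasing order the block sizes are [3, 1, 1].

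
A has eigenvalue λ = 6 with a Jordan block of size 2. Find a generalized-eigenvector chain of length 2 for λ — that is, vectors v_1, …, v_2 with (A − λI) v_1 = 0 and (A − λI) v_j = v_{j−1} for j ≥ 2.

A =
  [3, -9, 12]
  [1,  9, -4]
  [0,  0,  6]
A Jordan chain for λ = 6 of length 2:
v_1 = (-3, 1, 0)ᵀ
v_2 = (1, 0, 0)ᵀ

Let N = A − (6)·I. We want v_2 with N^2 v_2 = 0 but N^1 v_2 ≠ 0; then v_{j-1} := N · v_j for j = 2, …, 2.

Pick v_2 = (1, 0, 0)ᵀ.
Then v_1 = N · v_2 = (-3, 1, 0)ᵀ.

Sanity check: (A − (6)·I) v_1 = (0, 0, 0)ᵀ = 0. ✓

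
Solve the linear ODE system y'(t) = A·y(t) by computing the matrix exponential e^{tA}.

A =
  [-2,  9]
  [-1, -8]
e^{tA} =
  [3*t*exp(-5*t) + exp(-5*t), 9*t*exp(-5*t)]
  [-t*exp(-5*t), -3*t*exp(-5*t) + exp(-5*t)]

Strategy: write A = P · J · P⁻¹ where J is a Jordan canonical form, so e^{tA} = P · e^{tJ} · P⁻¹, and e^{tJ} can be computed block-by-block.

A has Jordan form
J =
  [-5,  1]
  [ 0, -5]
(up to reordering of blocks).

Per-block formulas:
  For a 2×2 Jordan block J_2(-5): exp(t · J_2(-5)) = e^(-5t)·(I + t·N), where N is the 2×2 nilpotent shift.

After assembling e^{tJ} and conjugating by P, we get:

e^{tA} =
  [3*t*exp(-5*t) + exp(-5*t), 9*t*exp(-5*t)]
  [-t*exp(-5*t), -3*t*exp(-5*t) + exp(-5*t)]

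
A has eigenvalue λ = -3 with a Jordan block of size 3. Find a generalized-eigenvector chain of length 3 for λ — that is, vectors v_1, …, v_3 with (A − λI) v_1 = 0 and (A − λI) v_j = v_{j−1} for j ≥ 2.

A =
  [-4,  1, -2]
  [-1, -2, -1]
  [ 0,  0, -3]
A Jordan chain for λ = -3 of length 3:
v_1 = (1, 1, 0)ᵀ
v_2 = (-2, -1, 0)ᵀ
v_3 = (0, 0, 1)ᵀ

Let N = A − (-3)·I. We want v_3 with N^3 v_3 = 0 but N^2 v_3 ≠ 0; then v_{j-1} := N · v_j for j = 3, …, 2.

Pick v_3 = (0, 0, 1)ᵀ.
Then v_2 = N · v_3 = (-2, -1, 0)ᵀ.
Then v_1 = N · v_2 = (1, 1, 0)ᵀ.

Sanity check: (A − (-3)·I) v_1 = (0, 0, 0)ᵀ = 0. ✓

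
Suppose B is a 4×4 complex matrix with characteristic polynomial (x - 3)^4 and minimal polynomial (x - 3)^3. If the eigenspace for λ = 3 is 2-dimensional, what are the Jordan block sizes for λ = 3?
Block sizes for λ = 3: [3, 1]

Step 1 — from the characteristic polynomial, algebraic multiplicity of λ = 3 is 4. From dim ker(B − (3)·I) = 2, there are exactly 2 Jordan blocks for λ = 3.
Step 2 — from the minimal polynomial, the factor (x − 3)^3 tells us the largest block for λ = 3 has size 3.
Step 3 — with total size 4, 2 blocks, and largest block 3, the block sizes (in nonincreasing order) are [3, 1].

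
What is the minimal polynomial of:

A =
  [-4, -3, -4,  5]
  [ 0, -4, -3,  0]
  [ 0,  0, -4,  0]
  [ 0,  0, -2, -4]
x^3 + 12*x^2 + 48*x + 64

The characteristic polynomial is χ_A(x) = (x + 4)^4, so the eigenvalues are known. The minimal polynomial is
  m_A(x) = Π_λ (x − λ)^{k_λ}
where k_λ is the size of the *largest* Jordan block for λ (equivalently, the smallest k with (A − λI)^k v = 0 for every generalised eigenvector v of λ).

  λ = -4: largest Jordan block has size 3, contributing (x + 4)^3

So m_A(x) = (x + 4)^3 = x^3 + 12*x^2 + 48*x + 64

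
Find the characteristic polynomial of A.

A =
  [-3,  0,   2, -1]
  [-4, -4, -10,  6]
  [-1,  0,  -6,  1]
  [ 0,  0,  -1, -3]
x^4 + 16*x^3 + 96*x^2 + 256*x + 256

Expanding det(x·I − A) (e.g. by cofactor expansion or by noting that A is similar to its Jordan form J, which has the same characteristic polynomial as A) gives
  χ_A(x) = x^4 + 16*x^3 + 96*x^2 + 256*x + 256
which factors as (x + 4)^4. The eigenvalues (with algebraic multiplicities) are λ = -4 with multiplicity 4.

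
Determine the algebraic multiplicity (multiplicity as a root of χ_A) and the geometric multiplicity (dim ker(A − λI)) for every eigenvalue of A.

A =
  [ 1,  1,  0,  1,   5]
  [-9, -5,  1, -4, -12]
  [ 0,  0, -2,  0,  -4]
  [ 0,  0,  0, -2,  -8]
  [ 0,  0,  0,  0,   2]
λ = -2: alg = 4, geom = 2; λ = 2: alg = 1, geom = 1

Step 1 — factor the characteristic polynomial to read off the algebraic multiplicities:
  χ_A(x) = (x - 2)*(x + 2)^4

Step 2 — compute geometric multiplicities via the rank-nullity identity g(λ) = n − rank(A − λI):
  rank(A − (-2)·I) = 3, so dim ker(A − (-2)·I) = n − 3 = 2
  rank(A − (2)·I) = 4, so dim ker(A − (2)·I) = n − 4 = 1

Summary:
  λ = -2: algebraic multiplicity = 4, geometric multiplicity = 2
  λ = 2: algebraic multiplicity = 1, geometric multiplicity = 1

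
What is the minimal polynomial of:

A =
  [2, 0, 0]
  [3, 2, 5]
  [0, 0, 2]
x^2 - 4*x + 4

The characteristic polynomial is χ_A(x) = (x - 2)^3, so the eigenvalues are known. The minimal polynomial is
  m_A(x) = Π_λ (x − λ)^{k_λ}
where k_λ is the size of the *largest* Jordan block for λ (equivalently, the smallest k with (A − λI)^k v = 0 for every generalised eigenvector v of λ).

  λ = 2: largest Jordan block has size 2, contributing (x − 2)^2

So m_A(x) = (x - 2)^2 = x^2 - 4*x + 4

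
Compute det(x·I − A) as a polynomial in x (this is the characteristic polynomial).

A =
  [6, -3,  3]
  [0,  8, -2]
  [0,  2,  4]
x^3 - 18*x^2 + 108*x - 216

Expanding det(x·I − A) (e.g. by cofactor expansion or by noting that A is similar to its Jordan form J, which has the same characteristic polynomial as A) gives
  χ_A(x) = x^3 - 18*x^2 + 108*x - 216
which factors as (x - 6)^3. The eigenvalues (with algebraic multiplicities) are λ = 6 with multiplicity 3.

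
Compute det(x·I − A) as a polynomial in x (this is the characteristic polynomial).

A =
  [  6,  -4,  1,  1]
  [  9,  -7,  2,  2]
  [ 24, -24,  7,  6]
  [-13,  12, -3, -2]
x^4 - 4*x^3 + 6*x^2 - 4*x + 1

Expanding det(x·I − A) (e.g. by cofactor expansion or by noting that A is similar to its Jordan form J, which has the same characteristic polynomial as A) gives
  χ_A(x) = x^4 - 4*x^3 + 6*x^2 - 4*x + 1
which factors as (x - 1)^4. The eigenvalues (with algebraic multiplicities) are λ = 1 with multiplicity 4.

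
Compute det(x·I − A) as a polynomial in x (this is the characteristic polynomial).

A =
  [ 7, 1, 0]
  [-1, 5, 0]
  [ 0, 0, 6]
x^3 - 18*x^2 + 108*x - 216

Expanding det(x·I − A) (e.g. by cofactor expansion or by noting that A is similar to its Jordan form J, which has the same characteristic polynomial as A) gives
  χ_A(x) = x^3 - 18*x^2 + 108*x - 216
which factors as (x - 6)^3. The eigenvalues (with algebraic multiplicities) are λ = 6 with multiplicity 3.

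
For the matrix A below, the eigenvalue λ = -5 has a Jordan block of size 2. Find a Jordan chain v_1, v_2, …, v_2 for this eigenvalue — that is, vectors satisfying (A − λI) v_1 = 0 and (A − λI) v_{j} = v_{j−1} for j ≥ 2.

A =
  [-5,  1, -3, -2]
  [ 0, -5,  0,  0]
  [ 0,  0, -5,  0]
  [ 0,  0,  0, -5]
A Jordan chain for λ = -5 of length 2:
v_1 = (1, 0, 0, 0)ᵀ
v_2 = (0, 1, 0, 0)ᵀ

Let N = A − (-5)·I. We want v_2 with N^2 v_2 = 0 but N^1 v_2 ≠ 0; then v_{j-1} := N · v_j for j = 2, …, 2.

Pick v_2 = (0, 1, 0, 0)ᵀ.
Then v_1 = N · v_2 = (1, 0, 0, 0)ᵀ.

Sanity check: (A − (-5)·I) v_1 = (0, 0, 0, 0)ᵀ = 0. ✓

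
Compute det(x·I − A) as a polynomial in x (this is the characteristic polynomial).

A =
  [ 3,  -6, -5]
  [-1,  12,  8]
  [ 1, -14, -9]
x^3 - 6*x^2 + 12*x - 8

Expanding det(x·I − A) (e.g. by cofactor expansion or by noting that A is similar to its Jordan form J, which has the same characteristic polynomial as A) gives
  χ_A(x) = x^3 - 6*x^2 + 12*x - 8
which factors as (x - 2)^3. The eigenvalues (with algebraic multiplicities) are λ = 2 with multiplicity 3.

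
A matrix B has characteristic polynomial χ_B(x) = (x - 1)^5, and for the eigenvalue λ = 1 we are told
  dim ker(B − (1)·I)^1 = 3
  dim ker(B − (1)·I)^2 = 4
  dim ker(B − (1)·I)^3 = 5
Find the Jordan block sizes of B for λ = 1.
Block sizes for λ = 1: [3, 1, 1]

From the dimensions of kernels of powers, the number of Jordan blocks of size at least j is d_j − d_{j−1} where d_j = dim ker(N^j) (with d_0 = 0). Computing the differences gives [3, 1, 1].
The number of blocks of size exactly k is (#blocks of size ≥ k) − (#blocks of size ≥ k + 1), so the partition is: 2 block(s) of size 1, 1 block(s) of size 3.
In nonincreasing order the block sizes are [3, 1, 1].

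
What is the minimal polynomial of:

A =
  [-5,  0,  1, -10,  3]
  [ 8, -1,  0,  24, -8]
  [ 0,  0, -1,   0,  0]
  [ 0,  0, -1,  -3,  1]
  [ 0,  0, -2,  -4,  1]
x^3 + 7*x^2 + 11*x + 5

The characteristic polynomial is χ_A(x) = (x + 1)^4*(x + 5), so the eigenvalues are known. The minimal polynomial is
  m_A(x) = Π_λ (x − λ)^{k_λ}
where k_λ is the size of the *largest* Jordan block for λ (equivalently, the smallest k with (A − λI)^k v = 0 for every generalised eigenvector v of λ).

  λ = -5: largest Jordan block has size 1, contributing (x + 5)
  λ = -1: largest Jordan block has size 2, contributing (x + 1)^2

So m_A(x) = (x + 1)^2*(x + 5) = x^3 + 7*x^2 + 11*x + 5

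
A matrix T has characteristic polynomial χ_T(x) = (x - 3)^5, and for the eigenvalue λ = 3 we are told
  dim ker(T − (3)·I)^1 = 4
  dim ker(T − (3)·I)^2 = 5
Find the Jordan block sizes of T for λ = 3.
Block sizes for λ = 3: [2, 1, 1, 1]

From the dimensions of kernels of powers, the number of Jordan blocks of size at least j is d_j − d_{j−1} where d_j = dim ker(N^j) (with d_0 = 0). Computing the differences gives [4, 1].
The number of blocks of size exactly k is (#blocks of size ≥ k) − (#blocks of size ≥ k + 1), so the partition is: 3 block(s) of size 1, 1 block(s) of size 2.
In nonincreasing order the block sizes are [2, 1, 1, 1].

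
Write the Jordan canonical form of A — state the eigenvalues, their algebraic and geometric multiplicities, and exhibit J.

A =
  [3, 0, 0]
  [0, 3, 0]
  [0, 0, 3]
J_1(3) ⊕ J_1(3) ⊕ J_1(3)

The characteristic polynomial is
  det(x·I − A) = x^3 - 9*x^2 + 27*x - 27 = (x - 3)^3

Eigenvalues and multiplicities (the geometric multiplicity of λ is n − rank(A − λI), which equals the number of Jordan blocks for λ):
  λ = 3: algebraic multiplicity = 3, geometric multiplicity = 3

Determining the block sizes for each eigenvalue:
  λ = 3: gm = am = 3, so every block has size 1 → block sizes [1, 1, 1]

Assembling the blocks gives a Jordan form
J =
  [3, 0, 0]
  [0, 3, 0]
  [0, 0, 3]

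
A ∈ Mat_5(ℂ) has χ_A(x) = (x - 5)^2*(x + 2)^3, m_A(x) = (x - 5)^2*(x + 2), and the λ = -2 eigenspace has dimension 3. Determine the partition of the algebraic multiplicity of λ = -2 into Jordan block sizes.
Block sizes for λ = -2: [1, 1, 1]

Step 1 — from the characteristic polynomial, algebraic multiplicity of λ = -2 is 3. From dim ker(A − (-2)·I) = 3, there are exactly 3 Jordan blocks for λ = -2.
Step 2 — from the minimal polynomial, the factor (x + 2) tells us the largest block for λ = -2 has size 1.
Step 3 — with total size 3, 3 blocks, and largest block 1, the block sizes (in nonincreasing order) are [1, 1, 1].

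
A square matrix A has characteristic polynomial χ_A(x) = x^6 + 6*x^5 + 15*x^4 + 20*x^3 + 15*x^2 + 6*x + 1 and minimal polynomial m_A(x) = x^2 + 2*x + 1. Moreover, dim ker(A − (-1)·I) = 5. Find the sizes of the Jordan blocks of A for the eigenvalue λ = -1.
Block sizes for λ = -1: [2, 1, 1, 1, 1]

Step 1 — from the characteristic polynomial, algebraic multiplicity of λ = -1 is 6. From dim ker(A − (-1)·I) = 5, there are exactly 5 Jordan blocks for λ = -1.
Step 2 — from the minimal polynomial, the factor (x + 1)^2 tells us the largest block for λ = -1 has size 2.
Step 3 — with total size 6, 5 blocks, and largest block 2, the block sizes (in nonincreasing order) are [2, 1, 1, 1, 1].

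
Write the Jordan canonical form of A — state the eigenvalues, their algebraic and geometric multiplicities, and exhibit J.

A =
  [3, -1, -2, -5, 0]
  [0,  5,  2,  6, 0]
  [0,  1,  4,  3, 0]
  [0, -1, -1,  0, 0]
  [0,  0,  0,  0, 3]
J_3(3) ⊕ J_1(3) ⊕ J_1(3)

The characteristic polynomial is
  det(x·I − A) = x^5 - 15*x^4 + 90*x^3 - 270*x^2 + 405*x - 243 = (x - 3)^5

Eigenvalues and multiplicities (the geometric multiplicity of λ is n − rank(A − λI), which equals the number of Jordan blocks for λ):
  λ = 3: algebraic multiplicity = 5, geometric multiplicity = 3

Determining the block sizes for each eigenvalue:
  λ = 3: with am = 5 and gm = 3, the partition is not yet determined (e.g. several partitions of 5 into 3 parts exist). Let N = A − (3)·I. Computing rank(N^1) = 2, rank(N^2) = 1, rank(N^3) = 0; the number of blocks of size ≥ j is rank(N^{j−1}) − rank(N^j), giving [3, 1, 1]. So we have 1 block(s) of size 3, 2 block(s) of size 1 → block sizes [3, 1, 1]

Assembling the blocks gives a Jordan form
J =
  [3, 1, 0, 0, 0]
  [0, 3, 1, 0, 0]
  [0, 0, 3, 0, 0]
  [0, 0, 0, 3, 0]
  [0, 0, 0, 0, 3]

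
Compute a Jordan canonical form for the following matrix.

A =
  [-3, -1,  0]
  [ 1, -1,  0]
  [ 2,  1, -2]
J_3(-2)

The characteristic polynomial is
  det(x·I − A) = x^3 + 6*x^2 + 12*x + 8 = (x + 2)^3

Eigenvalues and multiplicities (the geometric multiplicity of λ is n − rank(A − λI), which equals the number of Jordan blocks for λ):
  λ = -2: algebraic multiplicity = 3, geometric multiplicity = 1

Determining the block sizes for each eigenvalue:
  λ = -2: one block (gm = 1), so the single block has size am = 3 → block sizes [3]

Assembling the blocks gives a Jordan form
J =
  [-2,  1,  0]
  [ 0, -2,  1]
  [ 0,  0, -2]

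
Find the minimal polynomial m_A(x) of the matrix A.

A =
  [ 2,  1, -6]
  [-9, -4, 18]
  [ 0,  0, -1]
x^2 + 2*x + 1

The characteristic polynomial is χ_A(x) = (x + 1)^3, so the eigenvalues are known. The minimal polynomial is
  m_A(x) = Π_λ (x − λ)^{k_λ}
where k_λ is the size of the *largest* Jordan block for λ (equivalently, the smallest k with (A − λI)^k v = 0 for every generalised eigenvector v of λ).

  λ = -1: largest Jordan block has size 2, contributing (x + 1)^2

So m_A(x) = (x + 1)^2 = x^2 + 2*x + 1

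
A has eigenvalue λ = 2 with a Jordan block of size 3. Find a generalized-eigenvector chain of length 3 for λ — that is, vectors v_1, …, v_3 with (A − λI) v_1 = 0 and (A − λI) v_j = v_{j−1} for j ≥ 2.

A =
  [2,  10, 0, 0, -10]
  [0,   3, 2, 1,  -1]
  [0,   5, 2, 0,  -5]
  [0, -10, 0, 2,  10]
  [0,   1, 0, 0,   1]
A Jordan chain for λ = 2 of length 3:
v_1 = (20, 2, 10, -20, 2)ᵀ
v_2 = (0, 2, 0, 0, 0)ᵀ
v_3 = (0, 0, 1, 0, 0)ᵀ

Let N = A − (2)·I. We want v_3 with N^3 v_3 = 0 but N^2 v_3 ≠ 0; then v_{j-1} := N · v_j for j = 3, …, 2.

Pick v_3 = (0, 0, 1, 0, 0)ᵀ.
Then v_2 = N · v_3 = (0, 2, 0, 0, 0)ᵀ.
Then v_1 = N · v_2 = (20, 2, 10, -20, 2)ᵀ.

Sanity check: (A − (2)·I) v_1 = (0, 0, 0, 0, 0)ᵀ = 0. ✓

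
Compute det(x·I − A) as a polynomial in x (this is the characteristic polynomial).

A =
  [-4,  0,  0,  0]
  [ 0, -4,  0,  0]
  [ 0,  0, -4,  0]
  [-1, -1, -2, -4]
x^4 + 16*x^3 + 96*x^2 + 256*x + 256

Expanding det(x·I − A) (e.g. by cofactor expansion or by noting that A is similar to its Jordan form J, which has the same characteristic polynomial as A) gives
  χ_A(x) = x^4 + 16*x^3 + 96*x^2 + 256*x + 256
which factors as (x + 4)^4. The eigenvalues (with algebraic multiplicities) are λ = -4 with multiplicity 4.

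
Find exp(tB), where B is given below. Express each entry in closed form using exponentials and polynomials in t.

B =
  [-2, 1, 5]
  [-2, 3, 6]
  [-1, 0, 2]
e^{tB} =
  [t^2*exp(t) - 3*t*exp(t) + exp(t), -t^2*exp(t)/2 + t*exp(t), -2*t^2*exp(t) + 5*t*exp(t)]
  [-2*t^2*exp(t) - 2*t*exp(t), t^2*exp(t) + 2*t*exp(t) + exp(t), 4*t^2*exp(t) + 6*t*exp(t)]
  [t^2*exp(t) - t*exp(t), -t^2*exp(t)/2, -2*t^2*exp(t) + t*exp(t) + exp(t)]

Strategy: write B = P · J · P⁻¹ where J is a Jordan canonical form, so e^{tB} = P · e^{tJ} · P⁻¹, and e^{tJ} can be computed block-by-block.

B has Jordan form
J =
  [1, 1, 0]
  [0, 1, 1]
  [0, 0, 1]
(up to reordering of blocks).

Per-block formulas:
  For a 3×3 Jordan block J_3(1): exp(t · J_3(1)) = e^(1t)·(I + t·N + (t^2/2)·N^2), where N is the 3×3 nilpotent shift.

After assembling e^{tJ} and conjugating by P, we get:

e^{tB} =
  [t^2*exp(t) - 3*t*exp(t) + exp(t), -t^2*exp(t)/2 + t*exp(t), -2*t^2*exp(t) + 5*t*exp(t)]
  [-2*t^2*exp(t) - 2*t*exp(t), t^2*exp(t) + 2*t*exp(t) + exp(t), 4*t^2*exp(t) + 6*t*exp(t)]
  [t^2*exp(t) - t*exp(t), -t^2*exp(t)/2, -2*t^2*exp(t) + t*exp(t) + exp(t)]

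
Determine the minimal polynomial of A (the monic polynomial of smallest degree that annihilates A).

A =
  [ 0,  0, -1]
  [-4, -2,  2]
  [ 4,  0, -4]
x^2 + 4*x + 4

The characteristic polynomial is χ_A(x) = (x + 2)^3, so the eigenvalues are known. The minimal polynomial is
  m_A(x) = Π_λ (x − λ)^{k_λ}
where k_λ is the size of the *largest* Jordan block for λ (equivalently, the smallest k with (A − λI)^k v = 0 for every generalised eigenvector v of λ).

  λ = -2: largest Jordan block has size 2, contributing (x + 2)^2

So m_A(x) = (x + 2)^2 = x^2 + 4*x + 4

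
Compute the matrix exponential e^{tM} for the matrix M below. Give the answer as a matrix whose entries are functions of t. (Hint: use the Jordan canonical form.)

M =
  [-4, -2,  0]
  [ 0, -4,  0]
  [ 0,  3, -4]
e^{tM} =
  [exp(-4*t), -2*t*exp(-4*t), 0]
  [0, exp(-4*t), 0]
  [0, 3*t*exp(-4*t), exp(-4*t)]

Strategy: write M = P · J · P⁻¹ where J is a Jordan canonical form, so e^{tM} = P · e^{tJ} · P⁻¹, and e^{tJ} can be computed block-by-block.

M has Jordan form
J =
  [-4,  1,  0]
  [ 0, -4,  0]
  [ 0,  0, -4]
(up to reordering of blocks).

Per-block formulas:
  For a 1×1 block at λ = -4: exp(t · [-4]) = [e^(-4t)].
  For a 2×2 Jordan block J_2(-4): exp(t · J_2(-4)) = e^(-4t)·(I + t·N), where N is the 2×2 nilpotent shift.

After assembling e^{tJ} and conjugating by P, we get:

e^{tM} =
  [exp(-4*t), -2*t*exp(-4*t), 0]
  [0, exp(-4*t), 0]
  [0, 3*t*exp(-4*t), exp(-4*t)]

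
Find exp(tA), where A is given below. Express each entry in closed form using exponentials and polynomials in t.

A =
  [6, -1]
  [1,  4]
e^{tA} =
  [t*exp(5*t) + exp(5*t), -t*exp(5*t)]
  [t*exp(5*t), -t*exp(5*t) + exp(5*t)]

Strategy: write A = P · J · P⁻¹ where J is a Jordan canonical form, so e^{tA} = P · e^{tJ} · P⁻¹, and e^{tJ} can be computed block-by-block.

A has Jordan form
J =
  [5, 1]
  [0, 5]
(up to reordering of blocks).

Per-block formulas:
  For a 2×2 Jordan block J_2(5): exp(t · J_2(5)) = e^(5t)·(I + t·N), where N is the 2×2 nilpotent shift.

After assembling e^{tJ} and conjugating by P, we get:

e^{tA} =
  [t*exp(5*t) + exp(5*t), -t*exp(5*t)]
  [t*exp(5*t), -t*exp(5*t) + exp(5*t)]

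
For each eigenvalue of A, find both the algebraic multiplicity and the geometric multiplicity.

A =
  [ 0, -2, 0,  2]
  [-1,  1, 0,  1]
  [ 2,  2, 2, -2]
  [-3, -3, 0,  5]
λ = 2: alg = 4, geom = 3

Step 1 — factor the characteristic polynomial to read off the algebraic multiplicities:
  χ_A(x) = (x - 2)^4

Step 2 — compute geometric multiplicities via the rank-nullity identity g(λ) = n − rank(A − λI):
  rank(A − (2)·I) = 1, so dim ker(A − (2)·I) = n − 1 = 3

Summary:
  λ = 2: algebraic multiplicity = 4, geometric multiplicity = 3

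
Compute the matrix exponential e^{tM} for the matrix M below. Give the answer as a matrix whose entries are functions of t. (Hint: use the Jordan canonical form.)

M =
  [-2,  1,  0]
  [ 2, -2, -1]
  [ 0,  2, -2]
e^{tM} =
  [t^2*exp(-2*t) + exp(-2*t), t*exp(-2*t), -t^2*exp(-2*t)/2]
  [2*t*exp(-2*t), exp(-2*t), -t*exp(-2*t)]
  [2*t^2*exp(-2*t), 2*t*exp(-2*t), -t^2*exp(-2*t) + exp(-2*t)]

Strategy: write M = P · J · P⁻¹ where J is a Jordan canonical form, so e^{tM} = P · e^{tJ} · P⁻¹, and e^{tJ} can be computed block-by-block.

M has Jordan form
J =
  [-2,  1,  0]
  [ 0, -2,  1]
  [ 0,  0, -2]
(up to reordering of blocks).

Per-block formulas:
  For a 3×3 Jordan block J_3(-2): exp(t · J_3(-2)) = e^(-2t)·(I + t·N + (t^2/2)·N^2), where N is the 3×3 nilpotent shift.

After assembling e^{tJ} and conjugating by P, we get:

e^{tM} =
  [t^2*exp(-2*t) + exp(-2*t), t*exp(-2*t), -t^2*exp(-2*t)/2]
  [2*t*exp(-2*t), exp(-2*t), -t*exp(-2*t)]
  [2*t^2*exp(-2*t), 2*t*exp(-2*t), -t^2*exp(-2*t) + exp(-2*t)]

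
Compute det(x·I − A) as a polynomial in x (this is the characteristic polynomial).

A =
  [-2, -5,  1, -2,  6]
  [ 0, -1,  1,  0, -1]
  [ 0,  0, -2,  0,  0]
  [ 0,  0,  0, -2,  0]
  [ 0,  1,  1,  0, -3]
x^5 + 10*x^4 + 40*x^3 + 80*x^2 + 80*x + 32

Expanding det(x·I − A) (e.g. by cofactor expansion or by noting that A is similar to its Jordan form J, which has the same characteristic polynomial as A) gives
  χ_A(x) = x^5 + 10*x^4 + 40*x^3 + 80*x^2 + 80*x + 32
which factors as (x + 2)^5. The eigenvalues (with algebraic multiplicities) are λ = -2 with multiplicity 5.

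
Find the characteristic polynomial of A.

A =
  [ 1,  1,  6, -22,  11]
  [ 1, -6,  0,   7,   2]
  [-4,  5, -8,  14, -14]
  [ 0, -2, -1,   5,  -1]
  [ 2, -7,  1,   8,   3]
x^5 + 5*x^4 + 10*x^3 + 10*x^2 + 5*x + 1

Expanding det(x·I − A) (e.g. by cofactor expansion or by noting that A is similar to its Jordan form J, which has the same characteristic polynomial as A) gives
  χ_A(x) = x^5 + 5*x^4 + 10*x^3 + 10*x^2 + 5*x + 1
which factors as (x + 1)^5. The eigenvalues (with algebraic multiplicities) are λ = -1 with multiplicity 5.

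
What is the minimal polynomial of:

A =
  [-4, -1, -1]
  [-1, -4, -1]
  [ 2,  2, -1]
x^2 + 6*x + 9

The characteristic polynomial is χ_A(x) = (x + 3)^3, so the eigenvalues are known. The minimal polynomial is
  m_A(x) = Π_λ (x − λ)^{k_λ}
where k_λ is the size of the *largest* Jordan block for λ (equivalently, the smallest k with (A − λI)^k v = 0 for every generalised eigenvector v of λ).

  λ = -3: largest Jordan block has size 2, contributing (x + 3)^2

So m_A(x) = (x + 3)^2 = x^2 + 6*x + 9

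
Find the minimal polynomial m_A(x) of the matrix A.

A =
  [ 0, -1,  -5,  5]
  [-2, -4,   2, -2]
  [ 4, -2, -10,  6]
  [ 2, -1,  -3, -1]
x^3 + 11*x^2 + 38*x + 40

The characteristic polynomial is χ_A(x) = (x + 2)*(x + 4)^2*(x + 5), so the eigenvalues are known. The minimal polynomial is
  m_A(x) = Π_λ (x − λ)^{k_λ}
where k_λ is the size of the *largest* Jordan block for λ (equivalently, the smallest k with (A − λI)^k v = 0 for every generalised eigenvector v of λ).

  λ = -5: largest Jordan block has size 1, contributing (x + 5)
  λ = -4: largest Jordan block has size 1, contributing (x + 4)
  λ = -2: largest Jordan block has size 1, contributing (x + 2)

So m_A(x) = (x + 2)*(x + 4)*(x + 5) = x^3 + 11*x^2 + 38*x + 40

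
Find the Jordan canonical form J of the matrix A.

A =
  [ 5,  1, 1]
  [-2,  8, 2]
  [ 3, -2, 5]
J_3(6)

The characteristic polynomial is
  det(x·I − A) = x^3 - 18*x^2 + 108*x - 216 = (x - 6)^3

Eigenvalues and multiplicities (the geometric multiplicity of λ is n − rank(A − λI), which equals the number of Jordan blocks for λ):
  λ = 6: algebraic multiplicity = 3, geometric multiplicity = 1

Determining the block sizes for each eigenvalue:
  λ = 6: one block (gm = 1), so the single block has size am = 3 → block sizes [3]

Assembling the blocks gives a Jordan form
J =
  [6, 1, 0]
  [0, 6, 1]
  [0, 0, 6]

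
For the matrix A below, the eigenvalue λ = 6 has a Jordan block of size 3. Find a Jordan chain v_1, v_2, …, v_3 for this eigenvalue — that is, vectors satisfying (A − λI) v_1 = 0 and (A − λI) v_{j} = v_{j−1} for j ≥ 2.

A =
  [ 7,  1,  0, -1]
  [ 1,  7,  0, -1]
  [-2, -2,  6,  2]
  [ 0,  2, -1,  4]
A Jordan chain for λ = 6 of length 3:
v_1 = (2, 2, -4, 4)ᵀ
v_2 = (1, 1, -2, 0)ᵀ
v_3 = (1, 0, 0, 0)ᵀ

Let N = A − (6)·I. We want v_3 with N^3 v_3 = 0 but N^2 v_3 ≠ 0; then v_{j-1} := N · v_j for j = 3, …, 2.

Pick v_3 = (1, 0, 0, 0)ᵀ.
Then v_2 = N · v_3 = (1, 1, -2, 0)ᵀ.
Then v_1 = N · v_2 = (2, 2, -4, 4)ᵀ.

Sanity check: (A − (6)·I) v_1 = (0, 0, 0, 0)ᵀ = 0. ✓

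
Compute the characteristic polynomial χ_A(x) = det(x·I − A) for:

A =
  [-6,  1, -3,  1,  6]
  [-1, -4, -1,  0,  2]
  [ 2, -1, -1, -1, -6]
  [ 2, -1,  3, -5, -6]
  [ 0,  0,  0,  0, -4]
x^5 + 20*x^4 + 160*x^3 + 640*x^2 + 1280*x + 1024

Expanding det(x·I − A) (e.g. by cofactor expansion or by noting that A is similar to its Jordan form J, which has the same characteristic polynomial as A) gives
  χ_A(x) = x^5 + 20*x^4 + 160*x^3 + 640*x^2 + 1280*x + 1024
which factors as (x + 4)^5. The eigenvalues (with algebraic multiplicities) are λ = -4 with multiplicity 5.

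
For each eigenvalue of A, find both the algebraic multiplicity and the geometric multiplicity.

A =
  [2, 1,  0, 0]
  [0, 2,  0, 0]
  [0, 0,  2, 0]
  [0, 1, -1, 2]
λ = 2: alg = 4, geom = 2

Step 1 — factor the characteristic polynomial to read off the algebraic multiplicities:
  χ_A(x) = (x - 2)^4

Step 2 — compute geometric multiplicities via the rank-nullity identity g(λ) = n − rank(A − λI):
  rank(A − (2)·I) = 2, so dim ker(A − (2)·I) = n − 2 = 2

Summary:
  λ = 2: algebraic multiplicity = 4, geometric multiplicity = 2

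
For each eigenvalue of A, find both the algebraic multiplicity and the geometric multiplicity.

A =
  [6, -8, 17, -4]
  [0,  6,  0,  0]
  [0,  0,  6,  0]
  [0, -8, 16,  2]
λ = 2: alg = 1, geom = 1; λ = 6: alg = 3, geom = 2

Step 1 — factor the characteristic polynomial to read off the algebraic multiplicities:
  χ_A(x) = (x - 6)^3*(x - 2)

Step 2 — compute geometric multiplicities via the rank-nullity identity g(λ) = n − rank(A − λI):
  rank(A − (2)·I) = 3, so dim ker(A − (2)·I) = n − 3 = 1
  rank(A − (6)·I) = 2, so dim ker(A − (6)·I) = n − 2 = 2

Summary:
  λ = 2: algebraic multiplicity = 1, geometric multiplicity = 1
  λ = 6: algebraic multiplicity = 3, geometric multiplicity = 2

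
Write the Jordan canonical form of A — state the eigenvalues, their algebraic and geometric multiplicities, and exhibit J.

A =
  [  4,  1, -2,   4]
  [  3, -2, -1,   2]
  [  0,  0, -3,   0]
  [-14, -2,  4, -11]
J_3(-3) ⊕ J_1(-3)

The characteristic polynomial is
  det(x·I − A) = x^4 + 12*x^3 + 54*x^2 + 108*x + 81 = (x + 3)^4

Eigenvalues and multiplicities (the geometric multiplicity of λ is n − rank(A − λI), which equals the number of Jordan blocks for λ):
  λ = -3: algebraic multiplicity = 4, geometric multiplicity = 2

Determining the block sizes for each eigenvalue:
  λ = -3: with am = 4 and gm = 2, the partition is not yet determined (e.g. several partitions of 4 into 2 parts exist). Let N = A − (-3)·I. Computing rank(N^1) = 2, rank(N^2) = 1, rank(N^3) = 0; the number of blocks of size ≥ j is rank(N^{j−1}) − rank(N^j), giving [2, 1, 1]. So we have 1 block(s) of size 3, 1 block(s) of size 1 → block sizes [3, 1]

Assembling the blocks gives a Jordan form
J =
  [-3,  1,  0,  0]
  [ 0, -3,  1,  0]
  [ 0,  0, -3,  0]
  [ 0,  0,  0, -3]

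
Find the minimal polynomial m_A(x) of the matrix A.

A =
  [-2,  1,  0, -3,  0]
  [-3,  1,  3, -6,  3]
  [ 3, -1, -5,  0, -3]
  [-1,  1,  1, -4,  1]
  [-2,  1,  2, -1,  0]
x^2 + 4*x + 4

The characteristic polynomial is χ_A(x) = (x + 2)^5, so the eigenvalues are known. The minimal polynomial is
  m_A(x) = Π_λ (x − λ)^{k_λ}
where k_λ is the size of the *largest* Jordan block for λ (equivalently, the smallest k with (A − λI)^k v = 0 for every generalised eigenvector v of λ).

  λ = -2: largest Jordan block has size 2, contributing (x + 2)^2

So m_A(x) = (x + 2)^2 = x^2 + 4*x + 4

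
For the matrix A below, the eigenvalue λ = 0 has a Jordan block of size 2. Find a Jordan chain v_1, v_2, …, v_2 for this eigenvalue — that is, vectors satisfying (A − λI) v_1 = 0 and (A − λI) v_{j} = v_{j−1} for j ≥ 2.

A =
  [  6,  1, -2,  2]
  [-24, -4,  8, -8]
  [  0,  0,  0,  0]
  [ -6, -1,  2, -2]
A Jordan chain for λ = 0 of length 2:
v_1 = (6, -24, 0, -6)ᵀ
v_2 = (1, 0, 0, 0)ᵀ

Let N = A − (0)·I. We want v_2 with N^2 v_2 = 0 but N^1 v_2 ≠ 0; then v_{j-1} := N · v_j for j = 2, …, 2.

Pick v_2 = (1, 0, 0, 0)ᵀ.
Then v_1 = N · v_2 = (6, -24, 0, -6)ᵀ.

Sanity check: (A − (0)·I) v_1 = (0, 0, 0, 0)ᵀ = 0. ✓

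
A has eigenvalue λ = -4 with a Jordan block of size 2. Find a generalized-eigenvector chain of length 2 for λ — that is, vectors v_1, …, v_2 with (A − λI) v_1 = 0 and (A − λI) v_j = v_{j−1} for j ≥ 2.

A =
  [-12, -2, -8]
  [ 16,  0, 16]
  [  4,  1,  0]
A Jordan chain for λ = -4 of length 2:
v_1 = (-8, 16, 4)ᵀ
v_2 = (1, 0, 0)ᵀ

Let N = A − (-4)·I. We want v_2 with N^2 v_2 = 0 but N^1 v_2 ≠ 0; then v_{j-1} := N · v_j for j = 2, …, 2.

Pick v_2 = (1, 0, 0)ᵀ.
Then v_1 = N · v_2 = (-8, 16, 4)ᵀ.

Sanity check: (A − (-4)·I) v_1 = (0, 0, 0)ᵀ = 0. ✓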